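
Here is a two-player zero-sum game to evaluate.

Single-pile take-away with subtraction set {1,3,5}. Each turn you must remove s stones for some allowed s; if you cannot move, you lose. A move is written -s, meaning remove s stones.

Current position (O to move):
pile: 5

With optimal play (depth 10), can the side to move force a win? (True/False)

[5] O move#1: -1:+1/4*, -3:+1/2, -5:+1/0
[4] X move#2: -1:-1/3*, -3:-1/1
[3] O move#3: -1:+1/2*, -3:+1/0
[2] X move#4: -1:-1/1*
[1] O move#5: -1:+1/0*
[0] end (terminal -1, X#6); searched 5 to 10

O winning at [5]: True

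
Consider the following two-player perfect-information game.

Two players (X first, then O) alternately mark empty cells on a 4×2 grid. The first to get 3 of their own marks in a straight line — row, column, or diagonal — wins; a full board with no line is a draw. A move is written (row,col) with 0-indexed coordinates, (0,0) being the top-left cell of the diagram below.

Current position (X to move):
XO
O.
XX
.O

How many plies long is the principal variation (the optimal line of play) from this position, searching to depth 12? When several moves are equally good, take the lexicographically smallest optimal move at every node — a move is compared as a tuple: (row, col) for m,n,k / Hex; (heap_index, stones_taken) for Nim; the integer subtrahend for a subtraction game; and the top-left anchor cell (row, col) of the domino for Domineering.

PV length from [XO/O./XX/.O]: 2 plies

ply 1, X at XO/O./XX/.O | (1,1)=+0→XO/OX/XX/.O*; (3,0)=+0→XO/O./XX/XO
ply 2, O at XO/OX/XX/.O | (3,0)=+0→XO/OX/XX/OO*
ply 3: XO/OX/XX/OO is terminal +0 (X); from XO/O./XX/.O depth 12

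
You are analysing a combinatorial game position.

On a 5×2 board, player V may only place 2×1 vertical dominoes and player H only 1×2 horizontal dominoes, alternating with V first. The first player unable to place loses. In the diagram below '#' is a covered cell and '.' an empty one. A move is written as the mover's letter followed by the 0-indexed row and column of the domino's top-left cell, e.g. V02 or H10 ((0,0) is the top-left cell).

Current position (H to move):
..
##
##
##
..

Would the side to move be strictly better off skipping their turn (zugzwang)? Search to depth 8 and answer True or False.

ply 1, H at ../##/##/##/.. | H00=+1→##/##/##/##/..*; H40=+1→../##/##/##/##
ply 2: ##/##/##/##/.. is terminal -1 (V); from ../##/##/##/.. depth 8
if H skipped the turn, V would face:
~ ply 1: ../##/##/##/.. is terminal -1 (V); from ../##/##/##/.. depth 8
compare (H): move=+1 vs pass=+1

zugzwang(../##/##/##/.., H) = False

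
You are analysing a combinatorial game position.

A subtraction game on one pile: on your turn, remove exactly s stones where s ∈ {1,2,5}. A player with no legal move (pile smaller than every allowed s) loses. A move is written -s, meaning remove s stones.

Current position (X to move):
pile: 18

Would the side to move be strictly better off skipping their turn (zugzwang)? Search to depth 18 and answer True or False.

ply 1, X at 18 | -1=-1→17*; -2=-1→16; -5=-1→13
ply 2, O at 17 | -1=-1→16; -2=+1→15*; -5=+1→12
ply 3, X at 15 | -1=-1→14*; -2=-1→13; -5=-1→10
ply 4, O at 14 | -1=-1→13; -2=+1→12*; -5=+1→9
ply 5, X at 12 | -1=-1→11*; -2=-1→10; -5=-1→7
ply 6, O at 11 | -1=-1→10; -2=+1→9*; -5=+1→6
ply 7, X at 9 | -1=-1→8*; -2=-1→7; -5=-1→4
ply 8, O at 8 | -1=-1→7; -2=+1→6*; -5=+1→3
ply 9, X at 6 | -1=-1→5*; -2=-1→4; -5=-1→1
ply 10, O at 5 | -1=-1→4; -2=+1→3*; -5=+1→0
ply 11, X at 3 | -1=-1→2*; -2=-1→1
ply 12, O at 2 | -1=-1→1; -2=+1→0*
ply 13: 0 is terminal -1 (X); from 18 depth 18
pass branch (O moves first from the same position):
  | ply 1, O at 18 | -1=-1→17*; -2=-1→16; -5=-1→13
  | ply 2, X at 17 | -1=-1→16; -2=+1→15*; -5=+1→12
  | ply 3, O at 15 | -1=-1→14*; -2=-1→13; -5=-1→10
  | ply 4, X at 14 | -1=-1→13; -2=+1→12*; -5=+1→9
  | ply 5, O at 12 | -1=-1→11*; -2=-1→10; -5=-1→7
  | ply 6, X at 11 | -1=-1→10; -2=+1→9*; -5=+1→6
  | ply 7, O at 9 | -1=-1→8*; -2=-1→7; -5=-1→4
  | ply 8, X at 8 | -1=-1→7; -2=+1→6*; -5=+1→3
  | ply 9, O at 6 | -1=-1→5*; -2=-1→4; -5=-1→1
  | ply 10, X at 5 | -1=-1→4; -2=+1→3*; -5=+1→0
  | ply 11, O at 3 | -1=-1→2*; -2=-1→1
  | ply 12, X at 2 | -1=-1→1; -2=+1→0*
  | ply 13: 0 is terminal -1 (O); from 18 depth 18
X moving scores -1; X passing scores +1

zugzwang(18, X) = True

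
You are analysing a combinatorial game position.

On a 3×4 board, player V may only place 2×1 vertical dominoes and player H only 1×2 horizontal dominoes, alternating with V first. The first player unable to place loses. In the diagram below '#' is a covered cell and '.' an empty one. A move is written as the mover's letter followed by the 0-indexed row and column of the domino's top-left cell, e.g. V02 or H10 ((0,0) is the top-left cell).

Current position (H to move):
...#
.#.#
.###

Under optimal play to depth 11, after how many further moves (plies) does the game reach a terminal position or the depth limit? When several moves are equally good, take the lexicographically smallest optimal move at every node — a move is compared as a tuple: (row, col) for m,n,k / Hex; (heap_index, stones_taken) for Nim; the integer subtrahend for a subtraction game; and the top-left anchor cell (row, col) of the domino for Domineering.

[...#/.#.#/.###] H move#1: H00:-1/##.#/.#.#/.###*, H01:-1/.###/.#.#/.###
[##.#/.#.#/.###] V move#2: V02:+1/####/.###/.###*, V10:+1/##.#/##.#/####
[####/.###/.###] end (terminal -1, H#3); searched ...#/.#.#/.### to 11

PV length from [...#/.#.#/.###]: 2 plies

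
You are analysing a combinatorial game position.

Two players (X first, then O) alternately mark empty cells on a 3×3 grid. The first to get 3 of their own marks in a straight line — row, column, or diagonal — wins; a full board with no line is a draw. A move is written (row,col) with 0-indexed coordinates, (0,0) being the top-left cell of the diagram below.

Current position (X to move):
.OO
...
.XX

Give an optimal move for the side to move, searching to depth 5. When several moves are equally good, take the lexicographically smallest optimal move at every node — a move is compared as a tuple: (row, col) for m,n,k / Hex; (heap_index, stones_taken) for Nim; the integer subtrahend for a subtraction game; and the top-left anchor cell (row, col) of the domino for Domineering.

X's best at [.OO/.../.XX]: (0,0)

p1 X@[.OO/.../.XX]: (0,0)[XOO/.../.XX]+1* (1,0)[.OO/X../.XX]-1 (1,1)[.OO/.X./.XX]-1 (1,2)[.OO/..X/.XX]-1 (2,0)[.OO/.../XXX]+1
p2 O@[XOO/.../.XX]: (1,0)[XOO/O../.XX]-1* (1,1)[XOO/.O./.XX]-1 (1,2)[XOO/..O/.XX]-1 (2,0)[XOO/.../OXX]-1
p3 X@[XOO/O../.XX]: (1,1)[XOO/OX./.XX]+1* (1,2)[XOO/O.X/.XX]+1 (2,0)[XOO/O../XXX]+1
p4 O@[XOO/OX./.XX] terminal -1; root [.OO/.../.XX] d5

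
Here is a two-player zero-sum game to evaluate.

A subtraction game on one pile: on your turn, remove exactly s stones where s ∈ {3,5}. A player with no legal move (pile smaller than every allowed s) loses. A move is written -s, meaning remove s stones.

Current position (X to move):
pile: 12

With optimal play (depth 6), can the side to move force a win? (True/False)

p1 X@[12]: -3[9]+1* -5[7]-1
p2 O@[9]: -3[6]-1* -5[4]-1
p3 X@[6]: -3[3]-1 -5[1]+1*
p4 O@[1] terminal -1; root [12] d6

X winning at [12]: True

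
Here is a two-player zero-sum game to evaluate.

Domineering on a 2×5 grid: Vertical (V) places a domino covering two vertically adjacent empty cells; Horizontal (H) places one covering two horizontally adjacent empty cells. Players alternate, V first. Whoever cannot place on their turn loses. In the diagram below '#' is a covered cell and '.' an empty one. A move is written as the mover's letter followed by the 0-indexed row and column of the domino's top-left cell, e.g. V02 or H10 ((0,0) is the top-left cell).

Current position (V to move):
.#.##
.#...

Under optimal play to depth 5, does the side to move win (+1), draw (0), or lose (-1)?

value(.#.##/.#..., V) = +1

[.#.##/.#...] V move#1: V00:-1/##.##/##..., V02:+1/.####/.##..*
[.####/.##..] H move#2: H13:-1/.####/.####*
[.####/.####] V move#3: V00:+1/#####/#####*
[#####/#####] end (terminal -1, H#4); searched .#.##/.#... to 5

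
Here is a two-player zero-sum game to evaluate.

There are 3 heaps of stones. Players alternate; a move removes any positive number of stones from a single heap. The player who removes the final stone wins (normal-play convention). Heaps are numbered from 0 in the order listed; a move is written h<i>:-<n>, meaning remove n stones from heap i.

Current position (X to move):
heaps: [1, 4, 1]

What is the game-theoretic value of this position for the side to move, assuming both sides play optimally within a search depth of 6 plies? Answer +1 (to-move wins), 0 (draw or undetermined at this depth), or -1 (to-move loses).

value((1,4,1), X) = +1

p1 X@[(1,4,1)]: h0:-1[(0,4,1)]-1 h1:-1[(1,3,1)]-1 h1:-2[(1,2,1)]-1 h1:-3[(1,1,1)]-1 h1:-4[(1,0,1)]+1* h2:-1[(1,4,0)]-1
p2 O@[(1,0,1)]: h0:-1[(0,0,1)]-1* h2:-1[(1,0,0)]-1
p3 X@[(0,0,1)]: h2:-1[(0,0,0)]+1*
p4 O@[(0,0,0)] terminal -1; root [(1,4,1)] d6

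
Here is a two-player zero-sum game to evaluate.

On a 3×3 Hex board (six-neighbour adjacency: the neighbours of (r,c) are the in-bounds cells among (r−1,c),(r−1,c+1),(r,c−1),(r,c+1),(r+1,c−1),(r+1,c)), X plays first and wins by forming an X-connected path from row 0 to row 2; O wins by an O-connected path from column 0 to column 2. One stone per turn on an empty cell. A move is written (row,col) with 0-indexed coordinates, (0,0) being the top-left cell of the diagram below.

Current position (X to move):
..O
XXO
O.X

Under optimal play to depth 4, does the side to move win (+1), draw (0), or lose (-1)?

ply 1, X at ..O/XXO/O.X | (0,0)=-1→X.O/XXO/O.X; (0,1)=-1→.XO/XXO/O.X; (2,1)=+1→..O/XXO/OXX*
ply 2, O at ..O/XXO/OXX | (0,0)=-1→O.O/XXO/OXX*; (0,1)=-1→.OO/XXO/OXX
ply 3, X at O.O/XXO/OXX | (0,1)=+1→OXO/XXO/OXX*
ply 4: OXO/XXO/OXX is terminal -1 (O); from ..O/XXO/O.X depth 4

value(..O/XXO/O.X, X) = +1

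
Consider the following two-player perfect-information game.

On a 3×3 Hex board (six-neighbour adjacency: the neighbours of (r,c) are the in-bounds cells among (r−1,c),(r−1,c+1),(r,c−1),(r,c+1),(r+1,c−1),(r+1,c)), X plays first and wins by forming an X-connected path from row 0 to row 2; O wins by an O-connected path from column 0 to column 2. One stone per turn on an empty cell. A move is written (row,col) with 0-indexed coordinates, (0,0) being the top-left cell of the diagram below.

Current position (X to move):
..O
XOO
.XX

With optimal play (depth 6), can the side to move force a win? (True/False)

X winning at [..O/XOO/.XX]: True

p1 X@[..O/XOO/.XX]: (0,0)[X.O/XOO/.XX]-1 (0,1)[.XO/XOO/.XX]-1 (2,0)[..O/XOO/XXX]+1*
p2 O@[..O/XOO/XXX]: (0,0)[O.O/XOO/XXX]-1* (0,1)[.OO/XOO/XXX]-1
p3 X@[O.O/XOO/XXX]: (0,1)[OXO/XOO/XXX]+1*
p4 O@[OXO/XOO/XXX] terminal -1; root [..O/XOO/.XX] d6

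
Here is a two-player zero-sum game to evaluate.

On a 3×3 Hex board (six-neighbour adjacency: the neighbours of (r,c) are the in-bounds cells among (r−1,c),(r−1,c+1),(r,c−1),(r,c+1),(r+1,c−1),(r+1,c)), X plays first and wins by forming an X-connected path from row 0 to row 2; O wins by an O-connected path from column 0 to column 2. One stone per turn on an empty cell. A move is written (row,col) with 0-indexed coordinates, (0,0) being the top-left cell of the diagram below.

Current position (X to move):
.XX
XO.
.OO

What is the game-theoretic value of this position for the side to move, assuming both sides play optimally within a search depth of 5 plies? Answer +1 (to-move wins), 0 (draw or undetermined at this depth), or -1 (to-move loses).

value(.XX/XO./.OO, X) = +1

p1 X@[.XX/XO./.OO]: (0,0)[XXX/XO./.OO]-1 (1,2)[.XX/XOX/.OO]-1 (2,0)[.XX/XO./XOO]+1*
p2 O@[.XX/XO./XOO] terminal -1; root [.XX/XO./.OO] d5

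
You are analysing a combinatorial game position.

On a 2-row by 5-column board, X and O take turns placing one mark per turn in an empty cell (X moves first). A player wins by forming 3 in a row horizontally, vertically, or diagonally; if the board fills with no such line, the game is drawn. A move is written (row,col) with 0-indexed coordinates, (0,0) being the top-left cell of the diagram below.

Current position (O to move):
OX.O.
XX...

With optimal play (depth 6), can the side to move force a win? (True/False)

[OX.O./XX...] O move#1: (0,2):-1/OXOO./XX..., (0,4):-1/OX.OO/XX..., (1,2):+0/OX.O./XXO..*, (1,3):-1/OX.O./XX.O., (1,4):-1/OX.O./XX..O
[OX.O./XXO..] X move#2: (0,2):+0/OXXO./XXO..*, (0,4):+0/OX.OX/XXO.., (1,3):+0/OX.O./XXOX., (1,4):+0/OX.O./XXO.X
[OXXO./XXO..] O move#3: (0,4):+0/OXXOO/XXO..*, (1,3):+0/OXXO./XXOO., (1,4):+0/OXXO./XXO.O
[OXXOO/XXO..] X move#4: (1,3):+0/OXXOO/XXOX.*, (1,4):+0/OXXOO/XXO.X
[OXXOO/XXOX.] O move#5: (1,4):+0/OXXOO/XXOXO*
[OXXOO/XXOXO] end (terminal +0, X#6); searched OX.O./XX... to 6

O winning at [OX.O./XX...]: False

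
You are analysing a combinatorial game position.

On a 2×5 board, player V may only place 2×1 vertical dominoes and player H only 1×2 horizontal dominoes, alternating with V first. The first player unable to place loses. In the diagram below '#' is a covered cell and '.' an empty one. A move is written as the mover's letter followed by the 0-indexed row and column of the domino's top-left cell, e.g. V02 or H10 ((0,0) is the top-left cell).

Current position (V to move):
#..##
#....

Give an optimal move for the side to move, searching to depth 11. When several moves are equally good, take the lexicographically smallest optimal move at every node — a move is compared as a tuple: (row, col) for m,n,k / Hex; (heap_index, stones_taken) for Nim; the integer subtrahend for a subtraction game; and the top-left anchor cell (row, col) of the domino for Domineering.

ply 1, V at #..##/#.... | V01=-1→##.##/##...; V02=+1→#.###/#.#..*
ply 2, H at #.###/#.#.. | H13=-1→#.###/#.###*
ply 3, V at #.###/#.### | V01=+1→#####/#####*
ply 4: #####/##### is terminal -1 (H); from #..##/#.... depth 11

V's best at [#..##/#....]: V02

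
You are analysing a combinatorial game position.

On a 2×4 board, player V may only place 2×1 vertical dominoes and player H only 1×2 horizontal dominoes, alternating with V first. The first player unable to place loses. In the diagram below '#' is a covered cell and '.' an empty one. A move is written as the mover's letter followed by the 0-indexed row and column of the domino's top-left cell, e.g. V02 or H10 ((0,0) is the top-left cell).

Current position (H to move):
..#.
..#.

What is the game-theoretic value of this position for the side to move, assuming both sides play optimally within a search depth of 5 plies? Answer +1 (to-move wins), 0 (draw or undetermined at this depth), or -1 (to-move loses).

value(..#./..#., H) = +1

ply 1, H at ..#./..#. | H00=+1→###./..#.*; H10=+1→..#./###.
ply 2, V at ###./..#. | V03=-1→####/..##*
ply 3, H at ####/..## | H10=+1→####/####*
ply 4: ####/#### is terminal -1 (V); from ..#./..#. depth 5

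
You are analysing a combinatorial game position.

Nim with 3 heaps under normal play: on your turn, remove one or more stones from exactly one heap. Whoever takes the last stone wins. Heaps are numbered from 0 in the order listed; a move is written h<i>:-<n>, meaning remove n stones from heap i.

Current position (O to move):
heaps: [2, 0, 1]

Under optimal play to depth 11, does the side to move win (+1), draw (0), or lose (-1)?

ply 1, O at (2,0,1) | h0:-1=+1→(1,0,1)*; h0:-2=-1→(0,0,1); h2:-1=-1→(2,0,0)
ply 2, X at (1,0,1) | h0:-1=-1→(0,0,1)*; h2:-1=-1→(1,0,0)
ply 3, O at (0,0,1) | h2:-1=+1→(0,0,0)*
ply 4: (0,0,0) is terminal -1 (X); from (2,0,1) depth 11

value((2,0,1), O) = +1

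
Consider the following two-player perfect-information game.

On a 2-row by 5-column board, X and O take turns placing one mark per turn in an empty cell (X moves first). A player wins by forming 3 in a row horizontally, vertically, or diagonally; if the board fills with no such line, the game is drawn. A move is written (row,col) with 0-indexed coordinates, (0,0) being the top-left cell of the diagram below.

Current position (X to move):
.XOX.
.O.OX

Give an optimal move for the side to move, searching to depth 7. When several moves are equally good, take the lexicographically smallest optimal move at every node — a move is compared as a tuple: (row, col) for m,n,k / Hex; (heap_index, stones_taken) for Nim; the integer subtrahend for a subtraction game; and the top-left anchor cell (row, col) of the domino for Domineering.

p1 X@[.XOX./.O.OX]: (0,0)[XXOX./.O.OX]-1 (0,4)[.XOXX/.O.OX]-1 (1,0)[.XOX./XO.OX]-1 (1,2)[.XOX./.OXOX]+0*
p2 O@[.XOX./.OXOX]: (0,0)[OXOX./.OXOX]+0* (0,4)[.XOXO/.OXOX]+0 (1,0)[.XOX./OOXOX]+0
p3 X@[OXOX./.OXOX]: (0,4)[OXOXX/.OXOX]+0* (1,0)[OXOX./XOXOX]+0
p4 O@[OXOXX/.OXOX]: (1,0)[OXOXX/OOXOX]+0*
p5 X@[OXOXX/OOXOX] terminal +0; root [.XOX./.O.OX] d7

X's best at [.XOX./.O.OX]: (1,2)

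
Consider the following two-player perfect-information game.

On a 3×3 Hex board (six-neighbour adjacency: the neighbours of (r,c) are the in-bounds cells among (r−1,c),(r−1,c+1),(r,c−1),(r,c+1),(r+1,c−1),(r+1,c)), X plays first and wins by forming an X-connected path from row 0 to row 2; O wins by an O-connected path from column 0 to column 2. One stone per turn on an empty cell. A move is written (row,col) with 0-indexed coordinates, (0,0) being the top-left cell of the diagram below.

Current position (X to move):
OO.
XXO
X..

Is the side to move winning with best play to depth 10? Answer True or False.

X winning at [OO./XXO/X..]: True

p1 X@[OO./XXO/X..]: (0,2)[OOX/XXO/X..]+1* (2,1)[OO./XXO/XX.]-1 (2,2)[OO./XXO/X.X]-1
p2 O@[OOX/XXO/X..] terminal -1; root [OO./XXO/X..] d10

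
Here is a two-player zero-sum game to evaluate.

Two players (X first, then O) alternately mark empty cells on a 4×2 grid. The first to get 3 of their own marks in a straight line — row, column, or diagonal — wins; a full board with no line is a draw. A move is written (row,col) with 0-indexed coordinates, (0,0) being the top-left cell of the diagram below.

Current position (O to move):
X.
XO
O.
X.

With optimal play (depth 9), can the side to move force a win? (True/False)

ply 1, O at X./XO/O./X. | (0,1)=+0→XO/XO/O./X.; (2,1)=+1→X./XO/OO/X.*; (3,1)=+0→X./XO/O./XO
ply 2, X at X./XO/OO/X. | (0,1)=-1→XX/XO/OO/X.*; (3,1)=-1→X./XO/OO/XX
ply 3, O at XX/XO/OO/X. | (3,1)=+1→XX/XO/OO/XO*
ply 4: XX/XO/OO/XO is terminal -1 (X); from X./XO/O./X. depth 9

O winning at [X./XO/O./X.]: True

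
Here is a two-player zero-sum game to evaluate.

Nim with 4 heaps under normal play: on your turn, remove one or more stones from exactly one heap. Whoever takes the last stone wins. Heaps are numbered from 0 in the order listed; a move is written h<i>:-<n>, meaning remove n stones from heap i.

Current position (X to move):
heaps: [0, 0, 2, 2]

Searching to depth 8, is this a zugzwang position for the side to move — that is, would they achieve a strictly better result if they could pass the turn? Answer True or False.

zugzwang((0,0,2,2), X) = True

ply 1, X at (0,0,2,2) | h2:-1=-1→(0,0,1,2)*; h2:-2=-1→(0,0,0,2); h3:-1=-1→(0,0,2,1); h3:-2=-1→(0,0,2,0)
ply 2, O at (0,0,1,2) | h2:-1=-1→(0,0,0,2); h3:-1=+1→(0,0,1,1)*; h3:-2=-1→(0,0,1,0)
ply 3, X at (0,0,1,1) | h2:-1=-1→(0,0,0,1)*; h3:-1=-1→(0,0,1,0)
ply 4, O at (0,0,0,1) | h3:-1=+1→(0,0,0,0)*
ply 5: (0,0,0,0) is terminal -1 (X); from (0,0,2,2) depth 8
pass branch (O moves first from the same position):
  | ply 1, O at (0,0,2,2) | h2:-1=-1→(0,0,1,2)*; h2:-2=-1→(0,0,0,2); h3:-1=-1→(0,0,2,1); h3:-2=-1→(0,0,2,0)
  | ply 2, X at (0,0,1,2) | h2:-1=-1→(0,0,0,2); h3:-1=+1→(0,0,1,1)*; h3:-2=-1→(0,0,1,0)
  | ply 3, O at (0,0,1,1) | h2:-1=-1→(0,0,0,1)*; h3:-1=-1→(0,0,1,0)
  | ply 4, X at (0,0,0,1) | h3:-1=+1→(0,0,0,0)*
  | ply 5: (0,0,0,0) is terminal -1 (O); from (0,0,2,2) depth 8
X moving scores -1; X passing scores +1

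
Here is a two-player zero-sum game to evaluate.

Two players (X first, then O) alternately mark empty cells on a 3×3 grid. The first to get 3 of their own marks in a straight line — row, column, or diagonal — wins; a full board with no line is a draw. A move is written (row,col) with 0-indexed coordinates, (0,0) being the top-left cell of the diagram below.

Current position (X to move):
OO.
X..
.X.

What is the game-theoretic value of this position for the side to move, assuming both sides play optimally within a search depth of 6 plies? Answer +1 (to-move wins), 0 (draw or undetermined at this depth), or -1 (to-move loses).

[OO./X../.X.] X move#1: (0,2):+1/OOX/X../.X.*, (1,1):-1/OO./XX./.X., (1,2):-1/OO./X.X/.X., (2,0):-1/OO./X../XX., (2,2):-1/OO./X../.XX
[OOX/X../.X.] O move#2: (1,1):-1/OOX/XO./.X.*, (1,2):-1/OOX/X.O/.X., (2,0):-1/OOX/X../OX., (2,2):-1/OOX/X../.XO
[OOX/XO./.X.] X move#3: (1,2):-1/OOX/XOX/.X., (2,0):-1/OOX/XO./XX., (2,2):+1/OOX/XO./.XX*
[OOX/XO./.XX] O move#4: (1,2):-1/OOX/XOO/.XX*, (2,0):-1/OOX/XO./OXX
[OOX/XOO/.XX] X move#5: (2,0):+1/OOX/XOO/XXX*
[OOX/XOO/XXX] end (terminal -1, O#6); searched OO./X../.X. to 6

value(OO./X../.X., X) = +1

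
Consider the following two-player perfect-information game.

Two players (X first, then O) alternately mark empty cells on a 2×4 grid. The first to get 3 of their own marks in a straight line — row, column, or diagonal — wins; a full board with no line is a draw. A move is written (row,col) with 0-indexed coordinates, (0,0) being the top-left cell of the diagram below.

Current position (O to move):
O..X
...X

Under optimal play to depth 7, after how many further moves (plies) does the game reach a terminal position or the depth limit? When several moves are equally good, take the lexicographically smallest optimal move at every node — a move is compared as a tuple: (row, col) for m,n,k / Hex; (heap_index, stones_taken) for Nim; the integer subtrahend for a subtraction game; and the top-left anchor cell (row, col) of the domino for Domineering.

PV length from [O..X/...X]: 5 plies

ply 1, O at O..X/...X | (0,1)=+0→OO.X/...X*; (0,2)=+0→O.OX/...X; (1,0)=+0→O..X/O..X; (1,1)=+0→O..X/.O.X; (1,2)=+0→O..X/..OX
ply 2, X at OO.X/...X | (0,2)=+0→OOXX/...X*; (1,0)=-1→OO.X/X..X; (1,1)=-1→OO.X/.X.X; (1,2)=-1→OO.X/..XX
ply 3, O at OOXX/...X | (1,0)=+0→OOXX/O..X*; (1,1)=+0→OOXX/.O.X; (1,2)=+0→OOXX/..OX
ply 4, X at OOXX/O..X | (1,1)=+0→OOXX/OX.X*; (1,2)=+0→OOXX/O.XX
ply 5, O at OOXX/OX.X | (1,2)=+0→OOXX/OXOX*
ply 6: OOXX/OXOX is terminal +0 (X); from O..X/...X depth 7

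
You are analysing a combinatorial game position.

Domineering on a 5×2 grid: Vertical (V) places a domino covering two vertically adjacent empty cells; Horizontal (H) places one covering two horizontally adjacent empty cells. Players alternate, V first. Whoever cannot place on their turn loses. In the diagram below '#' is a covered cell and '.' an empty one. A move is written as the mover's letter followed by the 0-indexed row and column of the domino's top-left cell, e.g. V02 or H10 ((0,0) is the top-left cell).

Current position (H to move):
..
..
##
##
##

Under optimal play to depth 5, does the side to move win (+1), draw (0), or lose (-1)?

p1 H@[../../##/##/##]: H00[##/../##/##/##]+1* H10[../##/##/##/##]+1
p2 V@[##/../##/##/##] terminal -1; root [../../##/##/##] d5

value(../../##/##/##, H) = +1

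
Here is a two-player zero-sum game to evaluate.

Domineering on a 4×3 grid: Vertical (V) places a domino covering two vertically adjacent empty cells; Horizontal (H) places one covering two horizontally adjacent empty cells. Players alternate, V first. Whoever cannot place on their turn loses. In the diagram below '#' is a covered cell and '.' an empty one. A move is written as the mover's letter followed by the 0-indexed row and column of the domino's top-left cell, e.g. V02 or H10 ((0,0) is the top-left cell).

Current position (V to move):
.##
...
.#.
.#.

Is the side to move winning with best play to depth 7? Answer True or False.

V winning at [.##/.../.#./.#.]: True

p1 V@[.##/.../.#./.#.]: V00[###/#../.#./.#.]+1* V10[.##/#../##./.#.]+1 V12[.##/..#/.##/.#.]+1 V20[.##/.../##./##.]+1 V22[.##/.../.##/.##]+1
p2 H@[###/#../.#./.#.]: H11[###/###/.#./.#.]-1*
p3 V@[###/###/.#./.#.]: V20[###/###/##./##.]+1* V22[###/###/.##/.##]+1
p4 H@[###/###/##./##.] terminal -1; root [.##/.../.#./.#.] d7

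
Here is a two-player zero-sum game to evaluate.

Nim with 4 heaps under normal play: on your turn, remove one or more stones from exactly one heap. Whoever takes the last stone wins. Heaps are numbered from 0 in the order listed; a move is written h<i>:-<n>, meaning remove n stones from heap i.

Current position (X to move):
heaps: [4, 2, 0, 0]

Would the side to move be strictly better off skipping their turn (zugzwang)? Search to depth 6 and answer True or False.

p1 X@[(4,2,0,0)]: h0:-1[(3,2,0,0)]-1 h0:-2[(2,2,0,0)]+1* h0:-3[(1,2,0,0)]-1 h0:-4[(0,2,0,0)]-1 h1:-1[(4,1,0,0)]-1 h1:-2[(4,0,0,0)]-1
p2 O@[(2,2,0,0)]: h0:-1[(1,2,0,0)]-1* h0:-2[(0,2,0,0)]-1 h1:-1[(2,1,0,0)]-1 h1:-2[(2,0,0,0)]-1
p3 X@[(1,2,0,0)]: h0:-1[(0,2,0,0)]-1 h1:-1[(1,1,0,0)]+1* h1:-2[(1,0,0,0)]-1
p4 O@[(1,1,0,0)]: h0:-1[(0,1,0,0)]-1* h1:-1[(1,0,0,0)]-1
p5 X@[(0,1,0,0)]: h1:-1[(0,0,0,0)]+1*
p6 O@[(0,0,0,0)] terminal -1; root [(4,2,0,0)] d6
pass branch (O moves first from the same position):
  | p1 O@[(4,2,0,0)]: h0:-1[(3,2,0,0)]-1 h0:-2[(2,2,0,0)]+1* h0:-3[(1,2,0,0)]-1 h0:-4[(0,2,0,0)]-1 h1:-1[(4,1,0,0)]-1 h1:-2[(4,0,0,0)]-1
  | p2 X@[(2,2,0,0)]: h0:-1[(1,2,0,0)]-1* h0:-2[(0,2,0,0)]-1 h1:-1[(2,1,0,0)]-1 h1:-2[(2,0,0,0)]-1
  | p3 O@[(1,2,0,0)]: h0:-1[(0,2,0,0)]-1 h1:-1[(1,1,0,0)]+1* h1:-2[(1,0,0,0)]-1
  | p4 X@[(1,1,0,0)]: h0:-1[(0,1,0,0)]-1* h1:-1[(1,0,0,0)]-1
  | p5 O@[(0,1,0,0)]: h1:-1[(0,0,0,0)]+1*
  | p6 X@[(0,0,0,0)] terminal -1; root [(4,2,0,0)] d6
X moving scores +1; X passing scores -1

zugzwang((4,2,0,0), X) = False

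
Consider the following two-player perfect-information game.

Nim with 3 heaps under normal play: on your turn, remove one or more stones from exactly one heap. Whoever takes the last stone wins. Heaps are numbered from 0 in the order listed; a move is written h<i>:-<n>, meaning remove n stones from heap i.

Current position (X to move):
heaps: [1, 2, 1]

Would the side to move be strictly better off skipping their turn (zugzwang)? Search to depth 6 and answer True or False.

[(1,2,1)] X move#1: h0:-1:-1/(0,2,1), h1:-1:-1/(1,1,1), h1:-2:+1/(1,0,1)*, h2:-1:-1/(1,2,0)
[(1,0,1)] O move#2: h0:-1:-1/(0,0,1)*, h2:-1:-1/(1,0,0)
[(0,0,1)] X move#3: h2:-1:+1/(0,0,0)*
[(0,0,0)] end (terminal -1, O#4); searched (1,2,1) to 6
pass branch (O moves first from the same position):
  | [(1,2,1)] O move#1: h0:-1:-1/(0,2,1), h1:-1:-1/(1,1,1), h1:-2:+1/(1,0,1)*, h2:-1:-1/(1,2,0)
  | [(1,0,1)] X move#2: h0:-1:-1/(0,0,1)*, h2:-1:-1/(1,0,0)
  | [(0,0,1)] O move#3: h2:-1:+1/(0,0,0)*
  | [(0,0,0)] end (terminal -1, X#4); searched (1,2,1) to 6
X moving scores +1; X passing scores -1

zugzwang((1,2,1), X) = False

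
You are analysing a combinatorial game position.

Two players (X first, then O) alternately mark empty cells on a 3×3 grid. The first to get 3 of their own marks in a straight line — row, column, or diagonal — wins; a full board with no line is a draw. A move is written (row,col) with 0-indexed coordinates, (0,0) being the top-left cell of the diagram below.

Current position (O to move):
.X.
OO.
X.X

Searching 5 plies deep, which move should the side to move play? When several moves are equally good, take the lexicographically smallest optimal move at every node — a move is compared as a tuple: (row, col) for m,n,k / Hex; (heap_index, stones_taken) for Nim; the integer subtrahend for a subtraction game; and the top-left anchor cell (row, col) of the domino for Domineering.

O's best at [.X./OO./X.X]: (1,2)

ply 1, O at .X./OO./X.X | (0,0)=-1→OX./OO./X.X; (0,2)=-1→.XO/OO./X.X; (1,2)=+1→.X./OOO/X.X*; (2,1)=+0→.X./OO./XOX
ply 2: .X./OOO/X.X is terminal -1 (X); from .X./OO./X.X depth 5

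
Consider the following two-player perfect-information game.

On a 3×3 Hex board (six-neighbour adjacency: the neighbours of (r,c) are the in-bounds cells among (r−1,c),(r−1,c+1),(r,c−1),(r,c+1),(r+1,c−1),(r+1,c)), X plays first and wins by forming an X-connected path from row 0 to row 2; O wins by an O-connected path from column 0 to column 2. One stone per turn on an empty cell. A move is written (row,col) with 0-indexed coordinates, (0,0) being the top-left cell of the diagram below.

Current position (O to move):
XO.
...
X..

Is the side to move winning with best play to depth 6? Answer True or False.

p1 O@[XO./.../X..]: (0,2)[XOO/.../X..]-1* (1,0)[XO./O../X..]-1 (1,1)[XO./.O./X..]-1 (1,2)[XO./..O/X..]-1 (2,1)[XO./.../XO.]-1 (2,2)[XO./.../X.O]-1
p2 X@[XOO/.../X..]: (1,0)[XOO/X../X..]+1* (1,1)[XOO/.X./X..]-1 (1,2)[XOO/..X/X..]-1 (2,1)[XOO/.../XX.]-1 (2,2)[XOO/.../X.X]-1
p3 O@[XOO/X../X..] terminal -1; root [XO./.../X..] d6

O winning at [XO./.../X..]: False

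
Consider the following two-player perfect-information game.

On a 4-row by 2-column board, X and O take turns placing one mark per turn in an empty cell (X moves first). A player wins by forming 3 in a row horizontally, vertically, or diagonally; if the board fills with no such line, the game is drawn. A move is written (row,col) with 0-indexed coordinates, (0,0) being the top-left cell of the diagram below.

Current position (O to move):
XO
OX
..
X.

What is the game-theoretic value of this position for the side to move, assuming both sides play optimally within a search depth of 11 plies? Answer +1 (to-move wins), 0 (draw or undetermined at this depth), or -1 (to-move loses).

value(XO/OX/../X., O) = 0

[XO/OX/../X.] O move#1: (2,0):+0/XO/OX/O./X.*, (2,1):+0/XO/OX/.O/X., (3,1):+0/XO/OX/../XO
[XO/OX/O./X.] X move#2: (2,1):+0/XO/OX/OX/X.*, (3,1):+0/XO/OX/O./XX
[XO/OX/OX/X.] O move#3: (3,1):+0/XO/OX/OX/XO*
[XO/OX/OX/XO] end (terminal +0, X#4); searched XO/OX/../X. to 11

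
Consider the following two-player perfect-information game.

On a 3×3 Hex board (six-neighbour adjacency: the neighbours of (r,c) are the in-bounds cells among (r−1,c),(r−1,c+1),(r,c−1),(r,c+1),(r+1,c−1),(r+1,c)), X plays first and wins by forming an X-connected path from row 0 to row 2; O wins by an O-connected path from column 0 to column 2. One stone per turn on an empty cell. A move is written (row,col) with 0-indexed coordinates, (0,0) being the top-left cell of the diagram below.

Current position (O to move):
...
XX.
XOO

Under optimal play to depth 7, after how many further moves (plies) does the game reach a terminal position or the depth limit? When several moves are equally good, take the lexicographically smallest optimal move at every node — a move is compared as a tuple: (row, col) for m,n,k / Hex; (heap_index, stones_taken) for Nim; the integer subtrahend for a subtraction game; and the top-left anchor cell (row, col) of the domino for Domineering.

PV length from [.../XX./XOO]: 2 plies

[.../XX./XOO] O move#1: (0,0):-1/O../XX./XOO*, (0,1):-1/.O./XX./XOO, (0,2):-1/..O/XX./XOO, (1,2):-1/.../XXO/XOO
[O../XX./XOO] X move#2: (0,1):+1/OX./XX./XOO*, (0,2):+1/O.X/XX./XOO, (1,2):+1/O../XXX/XOO
[OX./XX./XOO] end (terminal -1, O#3); searched .../XX./XOO to 7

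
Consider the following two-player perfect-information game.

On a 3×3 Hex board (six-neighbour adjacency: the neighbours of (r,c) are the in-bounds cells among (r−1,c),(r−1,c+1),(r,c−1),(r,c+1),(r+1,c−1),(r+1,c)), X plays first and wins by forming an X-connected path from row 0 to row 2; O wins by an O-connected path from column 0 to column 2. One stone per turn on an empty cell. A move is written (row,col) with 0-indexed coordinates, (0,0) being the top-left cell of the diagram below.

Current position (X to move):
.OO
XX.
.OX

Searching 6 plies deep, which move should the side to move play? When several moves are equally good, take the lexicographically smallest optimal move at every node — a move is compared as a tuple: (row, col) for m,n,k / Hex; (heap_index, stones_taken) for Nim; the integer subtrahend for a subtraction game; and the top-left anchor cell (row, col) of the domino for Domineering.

X's best at [.OO/XX./.OX]: (0,0)

p1 X@[.OO/XX./.OX]: (0,0)[XOO/XX./.OX]+1* (1,2)[.OO/XXX/.OX]-1 (2,0)[.OO/XX./XOX]-1
p2 O@[XOO/XX./.OX]: (1,2)[XOO/XXO/.OX]-1* (2,0)[XOO/XX./OOX]-1
p3 X@[XOO/XXO/.OX]: (2,0)[XOO/XXO/XOX]+1*
p4 O@[XOO/XXO/XOX] terminal -1; root [.OO/XX./.OX] d6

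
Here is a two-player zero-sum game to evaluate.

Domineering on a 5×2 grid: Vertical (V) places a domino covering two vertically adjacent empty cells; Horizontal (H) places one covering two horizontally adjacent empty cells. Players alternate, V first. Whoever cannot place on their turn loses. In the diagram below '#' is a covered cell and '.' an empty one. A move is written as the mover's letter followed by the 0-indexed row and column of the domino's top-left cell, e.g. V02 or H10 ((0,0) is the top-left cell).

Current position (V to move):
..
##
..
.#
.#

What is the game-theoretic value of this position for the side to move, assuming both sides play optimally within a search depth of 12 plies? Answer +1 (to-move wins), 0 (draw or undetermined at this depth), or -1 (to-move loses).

p1 V@[../##/../.#/.#]: V20[../##/#./##/.#]-1* V30[../##/../##/##]-1
p2 H@[../##/#./##/.#]: H00[##/##/#./##/.#]+1*
p3 V@[##/##/#./##/.#] terminal -1; root [../##/../.#/.#] d12

value(../##/../.#/.#, V) = -1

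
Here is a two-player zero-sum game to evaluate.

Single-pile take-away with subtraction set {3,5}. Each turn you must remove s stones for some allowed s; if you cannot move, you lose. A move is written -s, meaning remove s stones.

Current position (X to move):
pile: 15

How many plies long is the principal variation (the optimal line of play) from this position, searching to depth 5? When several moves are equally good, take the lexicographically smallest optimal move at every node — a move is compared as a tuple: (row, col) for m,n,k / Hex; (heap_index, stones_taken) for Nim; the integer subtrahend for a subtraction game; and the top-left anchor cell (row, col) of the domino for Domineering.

PV length from [15]: 3 plies

ply 1, X at 15 | -3=-1→12; -5=+1→10*
ply 2, O at 10 | -3=-1→7*; -5=-1→5
ply 3, X at 7 | -3=-1→4; -5=+1→2*
ply 4: 2 is terminal -1 (O); from 15 depth 5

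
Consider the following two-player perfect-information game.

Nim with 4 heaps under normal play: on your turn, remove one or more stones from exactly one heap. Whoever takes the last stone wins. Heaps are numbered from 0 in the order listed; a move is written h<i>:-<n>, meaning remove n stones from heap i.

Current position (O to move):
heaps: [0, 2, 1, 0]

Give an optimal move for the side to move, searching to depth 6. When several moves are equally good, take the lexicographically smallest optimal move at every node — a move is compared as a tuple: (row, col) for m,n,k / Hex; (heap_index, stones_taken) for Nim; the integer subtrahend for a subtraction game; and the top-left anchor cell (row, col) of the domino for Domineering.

p1 O@[(0,2,1,0)]: h1:-1[(0,1,1,0)]+1* h1:-2[(0,0,1,0)]-1 h2:-1[(0,2,0,0)]-1
p2 X@[(0,1,1,0)]: h1:-1[(0,0,1,0)]-1* h2:-1[(0,1,0,0)]-1
p3 O@[(0,0,1,0)]: h2:-1[(0,0,0,0)]+1*
p4 X@[(0,0,0,0)] terminal -1; root [(0,2,1,0)] d6

O's best at [(0,2,1,0)]: h1:-1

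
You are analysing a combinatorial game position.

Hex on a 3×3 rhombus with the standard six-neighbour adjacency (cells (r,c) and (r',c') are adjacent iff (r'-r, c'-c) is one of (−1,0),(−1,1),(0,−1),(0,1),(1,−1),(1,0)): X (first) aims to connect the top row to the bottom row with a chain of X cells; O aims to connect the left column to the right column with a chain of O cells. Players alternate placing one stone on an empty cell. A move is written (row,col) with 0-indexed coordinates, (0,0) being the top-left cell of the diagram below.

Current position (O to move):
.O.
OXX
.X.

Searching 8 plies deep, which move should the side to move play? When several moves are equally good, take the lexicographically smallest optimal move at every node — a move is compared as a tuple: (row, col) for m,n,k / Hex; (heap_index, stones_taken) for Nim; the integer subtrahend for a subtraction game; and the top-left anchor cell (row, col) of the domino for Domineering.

p1 O@[.O./OXX/.X.]: (0,0)[OO./OXX/.X.]-1 (0,2)[.OO/OXX/.X.]+1* (2,0)[.O./OXX/OX.]-1 (2,2)[.O./OXX/.XO]-1
p2 X@[.OO/OXX/.X.] terminal -1; root [.O./OXX/.X.] d8

O's best at [.O./OXX/.X.]: (0,2)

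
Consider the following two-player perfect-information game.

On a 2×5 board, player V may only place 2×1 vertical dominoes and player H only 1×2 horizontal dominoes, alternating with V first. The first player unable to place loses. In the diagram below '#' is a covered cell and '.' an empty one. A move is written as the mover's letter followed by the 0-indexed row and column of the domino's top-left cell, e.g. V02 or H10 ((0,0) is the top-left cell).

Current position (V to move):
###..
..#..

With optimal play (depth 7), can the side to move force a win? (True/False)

p1 V@[###../..#..]: V03[####./..##.]+1* V04[###.#/..#.#]+1
p2 H@[####./..##.]: H10[####./####.]-1*
p3 V@[####./####.]: V04[#####/#####]+1*
p4 H@[#####/#####] terminal -1; root [###../..#..] d7

V winning at [###../..#..]: True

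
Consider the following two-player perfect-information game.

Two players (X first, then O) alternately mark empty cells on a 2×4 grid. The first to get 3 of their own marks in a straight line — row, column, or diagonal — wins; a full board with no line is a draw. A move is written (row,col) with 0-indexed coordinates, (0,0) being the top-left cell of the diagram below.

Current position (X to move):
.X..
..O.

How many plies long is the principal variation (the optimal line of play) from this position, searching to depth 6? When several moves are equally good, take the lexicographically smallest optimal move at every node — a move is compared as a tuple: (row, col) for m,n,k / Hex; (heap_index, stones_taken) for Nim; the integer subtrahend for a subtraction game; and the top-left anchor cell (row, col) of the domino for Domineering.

ply 1, X at .X../..O. | (0,0)=+0→XX../..O.; (0,2)=+1→.XX./..O.*; (0,3)=+0→.X.X/..O.; (1,0)=+0→.X../X.O.; (1,1)=+0→.X../.XO.; (1,3)=+0→.X../..OX
ply 2, O at .XX./..O. | (0,0)=-1→OXX./..O.*; (0,3)=-1→.XXO/..O.; (1,0)=-1→.XX./O.O.; (1,1)=-1→.XX./.OO.; (1,3)=-1→.XX./..OO
ply 3, X at OXX./..O. | (0,3)=+1→OXXX/..O.*; (1,0)=+0→OXX./X.O.; (1,1)=+0→OXX./.XO.; (1,3)=+0→OXX./..OX
ply 4: OXXX/..O. is terminal -1 (O); from .X../..O. depth 6

PV length from [.X../..O.]: 3 plies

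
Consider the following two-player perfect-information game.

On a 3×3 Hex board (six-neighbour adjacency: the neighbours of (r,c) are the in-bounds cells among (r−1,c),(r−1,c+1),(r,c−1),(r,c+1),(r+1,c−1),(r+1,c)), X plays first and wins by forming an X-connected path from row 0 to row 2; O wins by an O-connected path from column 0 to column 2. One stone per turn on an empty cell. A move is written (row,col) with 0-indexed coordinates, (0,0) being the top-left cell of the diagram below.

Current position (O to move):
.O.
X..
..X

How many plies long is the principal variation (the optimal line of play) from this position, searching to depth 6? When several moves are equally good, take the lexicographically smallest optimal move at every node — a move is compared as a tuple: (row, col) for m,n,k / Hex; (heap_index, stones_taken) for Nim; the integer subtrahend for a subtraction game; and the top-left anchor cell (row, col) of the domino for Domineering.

p1 O@[.O./X../..X]: (0,0)[OO./X../..X]-1 (0,2)[.OO/X../..X]-1 (1,1)[.O./XO./..X]+1* (1,2)[.O./X.O/..X]-1 (2,0)[.O./X../O.X]-1 (2,1)[.O./X../.OX]-1
p2 X@[.O./XO./..X]: (0,0)[XO./XO./..X]-1* (0,2)[.OX/XO./..X]-1 (1,2)[.O./XOX/..X]-1 (2,0)[.O./XO./X.X]-1 (2,1)[.O./XO./.XX]-1
p3 O@[XO./XO./..X]: (0,2)[XOO/XO./..X]-1 (1,2)[XO./XOO/..X]-1 (2,0)[XO./XO./O.X]+1* (2,1)[XO./XO./.OX]-1
p4 X@[XO./XO./O.X]: (0,2)[XOX/XO./O.X]-1* (1,2)[XO./XOX/O.X]-1 (2,1)[XO./XO./OXX]-1
p5 O@[XOX/XO./O.X]: (1,2)[XOX/XOO/O.X]+1* (2,1)[XOX/XO./OOX]-1
p6 X@[XOX/XOO/O.X] terminal -1; root [.O./X../..X] d6

PV length from [.O./X../..X]: 5 plies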